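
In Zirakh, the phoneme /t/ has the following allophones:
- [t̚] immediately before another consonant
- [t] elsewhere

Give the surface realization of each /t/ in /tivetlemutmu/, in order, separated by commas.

[t], [t̚], [t̚]

Occurrence 1 (position 1): no conditioning environment matches → elsewhere allophone [t].
Occurrence 2 (position 5): immediately before another consonant → [t̚].
Occurrence 3 (position 10): immediately before another consonant → [t̚].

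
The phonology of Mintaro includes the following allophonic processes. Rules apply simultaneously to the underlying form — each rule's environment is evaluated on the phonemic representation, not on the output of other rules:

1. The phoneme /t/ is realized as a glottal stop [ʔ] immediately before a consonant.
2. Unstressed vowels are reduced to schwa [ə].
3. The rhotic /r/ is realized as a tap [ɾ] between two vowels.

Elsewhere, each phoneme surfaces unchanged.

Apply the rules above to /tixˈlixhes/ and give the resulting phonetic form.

/t/ (word-initial): rule 1 targets it, but not immediately before a consonant → unchanged [t].
/i/ (between /t/ and /x/) occurs in an unstressed syllable → [ə] by rule 2.
/x/ (between /i/ and /l/): no rule targets it → [x].
/l/ (between /x/ and /i/): no rule targets it → [l].
/i/ (between /l/ and /x/): rule 2 targets it, but not in an unstressed syllable → unchanged [i].
/x/ (between /i/ and /h/): no rule targets it → [x].
/h/ — not in any rule's target class → [h].
/e/ (between /h/ and /s/) occurs in an unstressed syllable → [ə] by rule 2.
/s/ (word-final): no rule targets it → [s].

[təxˈlixhəs]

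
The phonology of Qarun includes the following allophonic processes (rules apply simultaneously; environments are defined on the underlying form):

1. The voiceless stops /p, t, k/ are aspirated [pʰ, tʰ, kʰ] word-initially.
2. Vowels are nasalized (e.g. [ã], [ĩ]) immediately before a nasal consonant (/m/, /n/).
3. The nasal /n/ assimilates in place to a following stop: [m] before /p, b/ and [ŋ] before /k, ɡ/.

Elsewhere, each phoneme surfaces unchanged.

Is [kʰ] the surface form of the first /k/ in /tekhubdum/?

No

/k/ — between /e/ and /h/; rule 1 does not apply here → [k].
The actual realization is [k], not [kʰ].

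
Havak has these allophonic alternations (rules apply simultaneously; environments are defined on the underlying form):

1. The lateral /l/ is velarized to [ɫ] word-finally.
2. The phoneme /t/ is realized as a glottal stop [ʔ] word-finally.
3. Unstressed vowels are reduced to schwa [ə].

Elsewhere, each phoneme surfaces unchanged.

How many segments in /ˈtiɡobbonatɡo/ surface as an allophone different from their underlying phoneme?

Segments that undergo a rule: /o/ → [ə] (rule 3); /o/ → [ə] (rule 3); /a/ → [ə] (rule 3); /o/ → [ə] (rule 3).
All other segments surface unchanged.

4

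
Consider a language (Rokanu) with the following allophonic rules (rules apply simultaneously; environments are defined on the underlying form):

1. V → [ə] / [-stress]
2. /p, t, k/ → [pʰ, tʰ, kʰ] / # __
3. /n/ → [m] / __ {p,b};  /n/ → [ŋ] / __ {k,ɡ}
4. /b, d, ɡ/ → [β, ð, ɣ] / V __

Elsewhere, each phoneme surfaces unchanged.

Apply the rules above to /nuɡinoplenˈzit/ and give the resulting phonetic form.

/n/ (word-initial): rule 3 targets it, but not before a labial or velar stop → unchanged [n].
/u/ meets the environment for rule 1 (in an unstressed syllable) → [ə].
/ɡ/ (between /u/ and /i/) occurs immediately after a vowel → [ɣ] by rule 4.
/i/ meets the environment for rule 1 (in an unstressed syllable) → [ə].
/n/ (between /i/ and /o/) is in the target of rule 3 but the environment (before a labial or velar stop) is not met → [n].
Rule 1 applies to /o/ (between /n/ and /p/: in an unstressed syllable) → [ə].
/p/ (between /o/ and /l/): rule 2 targets it, but not word-initially → unchanged [p].
/l/ — not in any rule's target class → [l].
/e/ meets the environment for rule 1 (in an unstressed syllable) → [ə].
/n/ (between /e/ and /z/): rule 3 targets it, but not before a labial or velar stop → unchanged [n].
/z/ (between /n/ and /i/) is unaffected → [z].
/i/ (between /z/ and /t/) fails the environment for rule 1, so it stays [i].
/t/ (word-final): rule 2 targets it, but not word-initially → unchanged [t].

[nəɣənəplənˈzit]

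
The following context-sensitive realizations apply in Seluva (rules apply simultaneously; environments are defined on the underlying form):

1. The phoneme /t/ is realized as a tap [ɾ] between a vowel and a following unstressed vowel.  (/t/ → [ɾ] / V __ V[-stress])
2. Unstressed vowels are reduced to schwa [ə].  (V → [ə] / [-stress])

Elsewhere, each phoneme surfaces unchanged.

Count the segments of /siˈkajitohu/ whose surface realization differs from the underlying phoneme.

5

Segments that undergo a rule: /i/ → [ə] (rule 2); /i/ → [ə] (rule 2); /t/ → [ɾ] (rule 1); /o/ → [ə] (rule 2); /u/ → [ə] (rule 2).
All other segments surface unchanged.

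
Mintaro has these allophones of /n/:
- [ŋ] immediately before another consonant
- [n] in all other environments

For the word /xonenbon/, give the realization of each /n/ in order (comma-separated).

[n], [ŋ], [n]

Occurrence 1 (position 3): no conditioning environment matches → elsewhere allophone [n].
Occurrence 2 (position 5): immediately before another consonant → [ŋ].
Occurrence 3 (position 8): no conditioning environment matches → elsewhere allophone [n].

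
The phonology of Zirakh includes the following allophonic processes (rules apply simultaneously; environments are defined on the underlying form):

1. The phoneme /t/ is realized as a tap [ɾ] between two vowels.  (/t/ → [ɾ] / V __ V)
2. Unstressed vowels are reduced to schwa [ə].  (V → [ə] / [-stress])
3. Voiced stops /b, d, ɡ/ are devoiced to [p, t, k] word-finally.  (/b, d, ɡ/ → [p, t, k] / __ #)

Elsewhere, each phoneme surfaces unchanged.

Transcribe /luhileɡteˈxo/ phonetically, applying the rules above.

[ləhələɡtəˈxo]

/l/ (word-initial) is unaffected → [l].
/u/ (between /l/ and /h/): in an unstressed syllable, so rule 2 applies → [ə].
/h/ stays [h].
/i/ — between /h/ and /l/, in an unstressed syllable — surfaces as [ə] (rule 2).
/l/ (between /i/ and /e/): no rule targets it → [l].
/e/ (between /l/ and /ɡ/): in an unstressed syllable, so rule 2 applies → [ə].
/ɡ/ (between /e/ and /t/) is in the target of rule 3 but the environment (word-finally) is not met → [ɡ].
/t/ (between /ɡ/ and /e/) fails the environment for rule 1, so it stays [t].
/e/ meets the environment for rule 2 (in an unstressed syllable) → [ə].
/x/ (between /e/ and /o/) is unaffected → [x].
/o/ — word-final; rule 2 does not apply here → [o].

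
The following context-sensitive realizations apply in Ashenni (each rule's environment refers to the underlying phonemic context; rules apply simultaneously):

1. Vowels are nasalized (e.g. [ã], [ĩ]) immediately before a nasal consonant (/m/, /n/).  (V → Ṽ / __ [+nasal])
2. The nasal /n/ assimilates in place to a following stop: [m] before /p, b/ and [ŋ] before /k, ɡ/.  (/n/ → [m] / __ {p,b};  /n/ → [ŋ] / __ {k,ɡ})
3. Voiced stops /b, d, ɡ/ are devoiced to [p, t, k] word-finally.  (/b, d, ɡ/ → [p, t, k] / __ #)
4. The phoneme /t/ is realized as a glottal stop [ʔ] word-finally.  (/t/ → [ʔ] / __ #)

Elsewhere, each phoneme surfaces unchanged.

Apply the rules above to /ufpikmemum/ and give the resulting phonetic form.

/u/ (word-initial) is in the target of rule 1 but the environment (before a nasal consonant) is not met → [u].
/f/ (between /u/ and /p/): no rule targets it → [f].
/p/ — not in any rule's target class → [p].
/i/ — between /p/ and /k/; rule 1 does not apply here → [i].
/k/ (between /i/ and /m/): no rule targets it → [k].
/m/ — not in any rule's target class → [m].
/e/ meets the environment for rule 1 (before a nasal consonant) → [ẽ].
/m/ (between /e/ and /u/) is unaffected → [m].
/u/ (between /m/ and /m/): before a nasal consonant, so rule 1 applies → [ũ].
/m/ (word-final): no rule targets it → [m].

[ufpikmẽmũm]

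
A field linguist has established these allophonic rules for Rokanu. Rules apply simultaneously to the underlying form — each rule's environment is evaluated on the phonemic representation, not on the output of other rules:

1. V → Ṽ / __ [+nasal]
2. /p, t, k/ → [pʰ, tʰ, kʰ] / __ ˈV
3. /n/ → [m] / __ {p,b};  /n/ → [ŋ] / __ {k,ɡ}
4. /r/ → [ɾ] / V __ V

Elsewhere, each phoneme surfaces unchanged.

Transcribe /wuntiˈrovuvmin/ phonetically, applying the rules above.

/w/ (word-initial) is unaffected → [w].
/u/ — between /w/ and /n/, before a nasal consonant — surfaces as [ũ] (rule 1).
/n/ — between /u/ and /t/; rule 3 does not apply here → [n].
/t/ (between /n/ and /i/) fails the environment for rule 2, so it stays [t].
/i/ (between /t/ and /r/) is in the target of rule 1 but the environment (before a nasal consonant) is not met → [i].
/r/ meets the environment for rule 4 (between two vowels) → [ɾ].
/o/ (between /r/ and /v/) is in the target of rule 1 but the environment (before a nasal consonant) is not met → [o].
/v/ (between /o/ and /u/) is unaffected → [v].
/u/ (between /v/ and /v/): rule 1 targets it, but not before a nasal consonant → unchanged [u].
/v/ (between /u/ and /m/) is unaffected → [v].
/m/ (between /v/ and /i/): no rule targets it → [m].
/i/ meets the environment for rule 1 (before a nasal consonant) → [ĩ].
/n/ (word-final): rule 3 targets it, but not before a labial or velar stop → unchanged [n].

[wũntiˈɾovuvmĩn]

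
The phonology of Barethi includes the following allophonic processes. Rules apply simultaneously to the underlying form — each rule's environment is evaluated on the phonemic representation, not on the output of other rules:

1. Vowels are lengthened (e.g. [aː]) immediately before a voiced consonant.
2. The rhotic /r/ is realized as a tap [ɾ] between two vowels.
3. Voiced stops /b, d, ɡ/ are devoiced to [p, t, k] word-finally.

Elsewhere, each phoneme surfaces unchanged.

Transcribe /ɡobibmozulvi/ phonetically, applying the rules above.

[ɡoːbiːbmoːzuːlvi]

/ɡ/ (word-initial) fails the environment for rule 3, so it stays [ɡ].
/o/ meets the environment for rule 1 (before a voiced consonant) → [oː].
/b/ (between /o/ and /i/) is in the target of rule 3 but the environment (word-finally) is not met → [b].
/i/ meets the environment for rule 1 (before a voiced consonant) → [iː].
/b/ (between /i/ and /m/) is in the target of rule 3 but the environment (word-finally) is not met → [b].
/o/ (between /m/ and /z/) occurs before a voiced consonant → [oː] by rule 1.
/u/ (between /z/ and /l/): before a voiced consonant, so rule 1 applies → [uː].
/i/ (word-final): rule 1 targets it, but not before a voiced consonant → unchanged [i].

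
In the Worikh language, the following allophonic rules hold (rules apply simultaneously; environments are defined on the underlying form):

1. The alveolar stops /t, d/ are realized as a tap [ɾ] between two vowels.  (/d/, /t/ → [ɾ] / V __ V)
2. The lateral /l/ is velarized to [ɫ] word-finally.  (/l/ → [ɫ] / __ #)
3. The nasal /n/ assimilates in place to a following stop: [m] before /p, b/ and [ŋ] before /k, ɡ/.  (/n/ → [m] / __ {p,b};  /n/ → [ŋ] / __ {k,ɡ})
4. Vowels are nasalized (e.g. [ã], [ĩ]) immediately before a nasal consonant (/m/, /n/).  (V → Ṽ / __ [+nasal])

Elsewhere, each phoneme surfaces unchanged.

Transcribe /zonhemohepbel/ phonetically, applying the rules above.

[zõnhẽmohepbeɫ]

/z/ stays [z].
/o/ — between /z/ and /n/, before a nasal consonant — surfaces as [õ] (rule 4).
/n/ (between /o/ and /h/) fails the environment for rule 3, so it stays [n].
/h/ (between /n/ and /e/): no rule targets it → [h].
Rule 4 applies to /e/ (between /h/ and /m/: before a nasal consonant) → [ẽ].
/m/ — not in any rule's target class → [m].
/o/ (between /m/ and /h/) fails the environment for rule 4, so it stays [o].
/h/ — not in any rule's target class → [h].
/e/ (between /h/ and /p/) fails the environment for rule 4, so it stays [e].
/p/ stays [p].
/b/ stays [b].
/e/ (between /b/ and /l/) fails the environment for rule 4, so it stays [e].
/l/ (word-final): word-finally, so rule 2 applies → [ɫ].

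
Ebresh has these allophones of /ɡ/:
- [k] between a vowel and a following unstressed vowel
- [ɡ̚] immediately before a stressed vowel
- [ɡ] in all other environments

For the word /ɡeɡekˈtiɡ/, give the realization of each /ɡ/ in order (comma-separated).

Occurrence 1 (position 1): no conditioning environment matches → elsewhere allophone [ɡ].
Occurrence 2 (position 3): between a vowel and a following unstressed vowel → [k].
Occurrence 3 (position 8): no conditioning environment matches → elsewhere allophone [ɡ].

[ɡ], [k], [ɡ]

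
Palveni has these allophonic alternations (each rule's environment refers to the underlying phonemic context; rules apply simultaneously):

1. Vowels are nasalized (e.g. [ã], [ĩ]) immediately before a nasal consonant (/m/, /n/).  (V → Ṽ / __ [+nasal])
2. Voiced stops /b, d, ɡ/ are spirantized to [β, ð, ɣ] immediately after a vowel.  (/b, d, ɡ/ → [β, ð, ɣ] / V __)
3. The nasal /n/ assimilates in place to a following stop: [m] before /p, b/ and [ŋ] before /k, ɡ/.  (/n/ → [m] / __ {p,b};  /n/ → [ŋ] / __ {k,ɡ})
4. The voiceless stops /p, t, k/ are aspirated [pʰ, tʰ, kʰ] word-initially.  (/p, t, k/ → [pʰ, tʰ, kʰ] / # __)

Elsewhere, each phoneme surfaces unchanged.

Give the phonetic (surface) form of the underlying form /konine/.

[kʰõnĩne]

/k/ meets the environment for rule 4 (word-initially) → [kʰ].
/o/ — between /k/ and /n/, before a nasal consonant — surfaces as [õ] (rule 1).
/n/ (between /o/ and /i/) fails the environment for rule 3, so it stays [n].
/i/ — between /n/ and /n/, before a nasal consonant — surfaces as [ĩ] (rule 1).
/n/ (between /i/ and /e/) is in the target of rule 3 but the environment (before a labial or velar stop) is not met → [n].
/e/ (word-final) fails the environment for rule 1, so it stays [e].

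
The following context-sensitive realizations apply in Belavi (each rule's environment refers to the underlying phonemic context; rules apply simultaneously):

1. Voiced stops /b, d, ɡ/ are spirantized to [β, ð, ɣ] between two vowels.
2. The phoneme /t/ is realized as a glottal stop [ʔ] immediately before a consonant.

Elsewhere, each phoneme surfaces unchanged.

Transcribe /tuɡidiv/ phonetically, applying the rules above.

/t/ (word-initial) is in the target of rule 2 but the environment (immediately before a consonant) is not met → [t].
/u/ — not in any rule's target class → [u].
/ɡ/ meets the environment for rule 1 (between two vowels) → [ɣ].
/i/ (between /ɡ/ and /d/) is unaffected → [i].
Rule 1 applies to /d/ (between /i/ and /i/: between two vowels) → [ð].
/i/ — not in any rule's target class → [i].
/v/ — not in any rule's target class → [v].

[tuɣiðiv]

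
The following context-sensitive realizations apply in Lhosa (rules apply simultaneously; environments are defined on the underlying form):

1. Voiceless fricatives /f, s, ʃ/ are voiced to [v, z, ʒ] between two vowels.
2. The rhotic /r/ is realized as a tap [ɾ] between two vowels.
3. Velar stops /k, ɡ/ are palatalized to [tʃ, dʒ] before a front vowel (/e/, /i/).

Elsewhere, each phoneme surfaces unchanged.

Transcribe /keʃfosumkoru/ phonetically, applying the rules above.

[tʃeʃfozumkoɾu]

/k/ meets the environment for rule 3 (before a front vowel) → [tʃ].
/e/ (between /k/ and /ʃ/) is unaffected → [e].
/ʃ/ (between /e/ and /f/): rule 1 targets it, but not between two vowels → unchanged [ʃ].
/f/ (between /ʃ/ and /o/): rule 1 targets it, but not between two vowels → unchanged [f].
/o/ (between /f/ and /s/) is unaffected → [o].
/s/ — between /o/ and /u/, between two vowels — surfaces as [z] (rule 1).
/u/ — not in any rule's target class → [u].
/m/ (between /u/ and /k/): no rule targets it → [m].
/k/ (between /m/ and /o/) is in the target of rule 3 but the environment (before a front vowel) is not met → [k].
/o/ (between /k/ and /r/) is unaffected → [o].
Rule 2 applies to /r/ (between /o/ and /u/: between two vowels) → [ɾ].
/u/ (word-final) is unaffected → [u].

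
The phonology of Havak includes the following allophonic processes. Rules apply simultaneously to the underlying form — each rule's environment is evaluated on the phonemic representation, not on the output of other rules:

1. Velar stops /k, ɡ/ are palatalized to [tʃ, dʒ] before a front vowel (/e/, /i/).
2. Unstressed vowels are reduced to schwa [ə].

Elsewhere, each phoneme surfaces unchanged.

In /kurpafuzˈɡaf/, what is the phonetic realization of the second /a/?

[a]

/a/ — between /ɡ/ and /f/; rule 2 does not apply here → [a].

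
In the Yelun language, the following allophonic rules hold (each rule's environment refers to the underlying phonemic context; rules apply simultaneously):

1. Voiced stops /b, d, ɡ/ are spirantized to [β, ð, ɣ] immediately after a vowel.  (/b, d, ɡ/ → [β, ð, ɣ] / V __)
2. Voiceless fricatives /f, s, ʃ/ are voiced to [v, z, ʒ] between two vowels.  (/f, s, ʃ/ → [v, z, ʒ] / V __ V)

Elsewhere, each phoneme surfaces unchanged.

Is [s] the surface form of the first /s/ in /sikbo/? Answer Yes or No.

/s/ (word-initial) is in the target of rule 2 but the environment (between two vowels) is not met → [s].
The actual realization is [s], which matches [s].

Yes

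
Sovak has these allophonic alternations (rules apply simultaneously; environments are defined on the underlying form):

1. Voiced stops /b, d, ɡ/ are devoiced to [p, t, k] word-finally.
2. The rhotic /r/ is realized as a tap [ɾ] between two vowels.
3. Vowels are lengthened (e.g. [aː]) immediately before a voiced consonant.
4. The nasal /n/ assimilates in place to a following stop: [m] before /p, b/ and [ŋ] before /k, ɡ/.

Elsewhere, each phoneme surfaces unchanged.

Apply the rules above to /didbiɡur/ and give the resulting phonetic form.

[diːdbiːɡuːr]

/d/ (word-initial) fails the environment for rule 1, so it stays [d].
/i/ (between /d/ and /d/) occurs before a voiced consonant → [iː] by rule 3.
/d/ (between /i/ and /b/) fails the environment for rule 1, so it stays [d].
/b/ (between /d/ and /i/) fails the environment for rule 1, so it stays [b].
/i/ meets the environment for rule 3 (before a voiced consonant) → [iː].
/ɡ/ (between /i/ and /u/) fails the environment for rule 1, so it stays [ɡ].
/u/ (between /ɡ/ and /r/): before a voiced consonant, so rule 3 applies → [uː].
/r/ (word-final): rule 2 targets it, but not between two vowels → unchanged [r].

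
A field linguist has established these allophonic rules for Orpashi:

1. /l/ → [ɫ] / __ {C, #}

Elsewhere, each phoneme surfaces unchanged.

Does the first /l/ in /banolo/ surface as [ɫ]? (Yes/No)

/l/ (between /o/ and /o/) is in the target of rule 1 but the environment (word-finally or immediately before a consonant) is not met → [l].
The actual realization is [l], not [ɫ].

No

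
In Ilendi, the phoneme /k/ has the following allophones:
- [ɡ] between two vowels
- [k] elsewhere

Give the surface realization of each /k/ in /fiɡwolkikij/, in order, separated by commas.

[k], [ɡ]

Occurrence 1 (position 7): no conditioning environment matches → elsewhere allophone [k].
Occurrence 2 (position 9): between two vowels → [ɡ].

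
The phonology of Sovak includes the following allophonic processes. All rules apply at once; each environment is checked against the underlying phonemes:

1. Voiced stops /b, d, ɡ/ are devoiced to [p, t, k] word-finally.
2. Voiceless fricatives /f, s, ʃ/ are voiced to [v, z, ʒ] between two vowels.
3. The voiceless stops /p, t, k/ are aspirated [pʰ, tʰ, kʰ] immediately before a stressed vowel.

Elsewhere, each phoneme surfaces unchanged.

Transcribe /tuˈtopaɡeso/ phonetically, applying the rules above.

[tuˈtʰopaɡezo]

/t/ (word-initial) fails the environment for rule 3, so it stays [t].
/u/ stays [u].
/t/ (between /u/ and /o/): immediately before a stressed vowel, so rule 3 applies → [tʰ].
/o/ stays [o].
/p/ — between /o/ and /a/; rule 3 does not apply here → [p].
/a/ — not in any rule's target class → [a].
/ɡ/ (between /a/ and /e/) fails the environment for rule 1, so it stays [ɡ].
/e/ — not in any rule's target class → [e].
/s/ — between /e/ and /o/, between two vowels — surfaces as [z] (rule 2).
/o/ stays [o].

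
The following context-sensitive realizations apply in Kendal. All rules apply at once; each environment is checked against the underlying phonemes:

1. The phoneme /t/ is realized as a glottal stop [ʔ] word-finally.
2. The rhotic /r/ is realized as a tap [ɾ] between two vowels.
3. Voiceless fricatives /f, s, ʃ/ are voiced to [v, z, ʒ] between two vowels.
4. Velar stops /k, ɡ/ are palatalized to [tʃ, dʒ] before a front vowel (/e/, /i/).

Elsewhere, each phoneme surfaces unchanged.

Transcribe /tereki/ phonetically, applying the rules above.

/t/ (word-initial) is in the target of rule 1 but the environment (word-finally) is not met → [t].
/r/ (between /e/ and /e/): between two vowels, so rule 2 applies → [ɾ].
Rule 4 applies to /k/ (between /e/ and /i/: before a front vowel) → [tʃ].

[teɾetʃi]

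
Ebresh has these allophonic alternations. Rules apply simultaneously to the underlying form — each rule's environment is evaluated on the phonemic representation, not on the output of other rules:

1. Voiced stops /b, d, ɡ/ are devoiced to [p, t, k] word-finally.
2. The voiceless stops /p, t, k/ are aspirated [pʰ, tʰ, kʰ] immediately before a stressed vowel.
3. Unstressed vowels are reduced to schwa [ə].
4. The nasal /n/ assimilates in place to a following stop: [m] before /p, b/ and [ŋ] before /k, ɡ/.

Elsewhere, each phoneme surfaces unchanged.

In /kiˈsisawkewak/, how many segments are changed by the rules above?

Segments that undergo a rule: /i/ → [ə] (rule 3); /a/ → [ə] (rule 3); /e/ → [ə] (rule 3); /a/ → [ə] (rule 3).
All other segments surface unchanged.

4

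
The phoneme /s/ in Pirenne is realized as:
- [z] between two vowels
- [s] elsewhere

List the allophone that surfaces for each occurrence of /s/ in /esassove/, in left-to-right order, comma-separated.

[z], [s], [s]

Occurrence 1 (position 2): between two vowels → [z].
Occurrence 2 (position 4): no conditioning environment matches → elsewhere allophone [s].
Occurrence 3 (position 5): no conditioning environment matches → elsewhere allophone [s].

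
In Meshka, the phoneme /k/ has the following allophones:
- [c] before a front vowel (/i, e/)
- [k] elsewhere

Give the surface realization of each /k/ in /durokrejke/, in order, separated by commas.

Occurrence 1 (position 5): no conditioning environment matches → elsewhere allophone [k].
Occurrence 2 (position 9): before a front vowel → [c].

[k], [c]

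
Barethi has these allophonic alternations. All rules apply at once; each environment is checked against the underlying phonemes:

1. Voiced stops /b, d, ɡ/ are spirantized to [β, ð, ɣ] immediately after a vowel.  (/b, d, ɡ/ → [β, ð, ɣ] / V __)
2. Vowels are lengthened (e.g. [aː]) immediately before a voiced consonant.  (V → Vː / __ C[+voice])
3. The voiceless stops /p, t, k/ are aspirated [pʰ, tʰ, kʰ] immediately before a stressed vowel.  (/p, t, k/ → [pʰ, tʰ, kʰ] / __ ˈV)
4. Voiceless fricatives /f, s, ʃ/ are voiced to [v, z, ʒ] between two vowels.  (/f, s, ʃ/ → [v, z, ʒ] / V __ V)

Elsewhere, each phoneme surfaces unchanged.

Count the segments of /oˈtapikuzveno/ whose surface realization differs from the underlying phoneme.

Segments that undergo a rule: /t/ → [tʰ] (rule 3); /u/ → [uː] (rule 2); /e/ → [eː] (rule 2).
All other segments surface unchanged.

3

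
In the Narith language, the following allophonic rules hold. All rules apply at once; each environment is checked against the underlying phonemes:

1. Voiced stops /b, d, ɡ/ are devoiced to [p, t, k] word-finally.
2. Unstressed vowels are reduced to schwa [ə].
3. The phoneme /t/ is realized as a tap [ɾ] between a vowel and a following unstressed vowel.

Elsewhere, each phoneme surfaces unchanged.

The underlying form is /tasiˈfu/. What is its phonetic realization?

/t/ (word-initial) is in the target of rule 3 but the environment (between a vowel and a following unstressed vowel) is not met → [t].
/a/ (between /t/ and /s/) occurs in an unstressed syllable → [ə] by rule 2.
/s/ (between /a/ and /i/) is unaffected → [s].
/i/ (between /s/ and /f/): in an unstressed syllable, so rule 2 applies → [ə].
/f/ (between /i/ and /u/) is unaffected → [f].
/u/ (word-final) fails the environment for rule 2, so it stays [u].

[təsəˈfu]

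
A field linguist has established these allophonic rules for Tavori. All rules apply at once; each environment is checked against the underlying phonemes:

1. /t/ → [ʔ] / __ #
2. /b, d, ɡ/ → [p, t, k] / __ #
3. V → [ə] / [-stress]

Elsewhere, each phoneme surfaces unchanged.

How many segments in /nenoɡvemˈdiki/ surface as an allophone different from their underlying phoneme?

Segments that undergo a rule: /e/ → [ə] (rule 3); /o/ → [ə] (rule 3); /e/ → [ə] (rule 3); /i/ → [ə] (rule 3).
All other segments surface unchanged.

4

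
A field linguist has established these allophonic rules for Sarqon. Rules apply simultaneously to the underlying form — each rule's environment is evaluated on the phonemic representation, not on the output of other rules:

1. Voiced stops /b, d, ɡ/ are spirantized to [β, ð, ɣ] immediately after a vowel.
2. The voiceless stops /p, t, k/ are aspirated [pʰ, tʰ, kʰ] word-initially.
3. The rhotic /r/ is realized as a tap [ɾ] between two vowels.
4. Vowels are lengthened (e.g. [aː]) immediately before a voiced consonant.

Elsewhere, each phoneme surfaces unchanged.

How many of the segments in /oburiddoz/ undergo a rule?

7

Segments that undergo a rule: /o/ → [oː] (rule 4); /b/ → [β] (rule 1); /u/ → [uː] (rule 4); /r/ → [ɾ] (rule 3); /i/ → [iː] (rule 4); /d/ → [ð] (rule 1); /o/ → [oː] (rule 4).
All other segments surface unchanged.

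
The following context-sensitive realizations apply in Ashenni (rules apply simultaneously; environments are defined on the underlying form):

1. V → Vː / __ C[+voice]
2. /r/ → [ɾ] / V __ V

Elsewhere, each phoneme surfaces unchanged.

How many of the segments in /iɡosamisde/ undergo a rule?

2

Segments that undergo a rule: /i/ → [iː] (rule 1); /a/ → [aː] (rule 1).
All other segments surface unchanged.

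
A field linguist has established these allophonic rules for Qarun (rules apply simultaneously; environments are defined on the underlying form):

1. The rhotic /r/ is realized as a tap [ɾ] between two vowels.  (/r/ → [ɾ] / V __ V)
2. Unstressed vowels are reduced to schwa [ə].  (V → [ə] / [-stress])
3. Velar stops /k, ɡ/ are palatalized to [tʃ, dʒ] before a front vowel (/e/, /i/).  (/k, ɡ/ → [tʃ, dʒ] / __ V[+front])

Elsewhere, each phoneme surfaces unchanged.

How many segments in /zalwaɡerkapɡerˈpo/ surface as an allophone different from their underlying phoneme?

7

Segments that undergo a rule: /a/ → [ə] (rule 2); /a/ → [ə] (rule 2); /ɡ/ → [dʒ] (rule 3); /e/ → [ə] (rule 2); /a/ → [ə] (rule 2); /ɡ/ → [dʒ] (rule 3); /e/ → [ə] (rule 2).
All other segments surface unchanged.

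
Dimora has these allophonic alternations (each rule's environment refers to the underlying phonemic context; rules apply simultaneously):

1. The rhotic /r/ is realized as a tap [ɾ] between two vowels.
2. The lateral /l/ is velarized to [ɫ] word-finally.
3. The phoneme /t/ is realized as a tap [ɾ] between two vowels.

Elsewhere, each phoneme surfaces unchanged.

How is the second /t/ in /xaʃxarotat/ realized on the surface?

/t/ (word-final) fails the environment for rule 3, so it stays [t].

[t]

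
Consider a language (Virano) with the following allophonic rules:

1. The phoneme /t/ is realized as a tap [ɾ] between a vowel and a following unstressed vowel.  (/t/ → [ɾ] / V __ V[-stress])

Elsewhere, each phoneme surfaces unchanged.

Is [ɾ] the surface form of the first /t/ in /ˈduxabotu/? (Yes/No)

/t/ (between /o/ and /u/): between a vowel and a following unstressed vowel, so rule 1 applies → [ɾ].
The actual realization is [ɾ], which matches [ɾ].

Yes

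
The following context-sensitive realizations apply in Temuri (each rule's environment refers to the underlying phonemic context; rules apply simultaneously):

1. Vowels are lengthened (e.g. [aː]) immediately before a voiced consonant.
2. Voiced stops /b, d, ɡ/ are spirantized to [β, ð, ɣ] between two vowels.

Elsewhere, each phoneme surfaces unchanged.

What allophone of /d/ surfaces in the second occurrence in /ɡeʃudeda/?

[ð]

/d/ (between /e/ and /a/): between two vowels, so rule 2 applies → [ð].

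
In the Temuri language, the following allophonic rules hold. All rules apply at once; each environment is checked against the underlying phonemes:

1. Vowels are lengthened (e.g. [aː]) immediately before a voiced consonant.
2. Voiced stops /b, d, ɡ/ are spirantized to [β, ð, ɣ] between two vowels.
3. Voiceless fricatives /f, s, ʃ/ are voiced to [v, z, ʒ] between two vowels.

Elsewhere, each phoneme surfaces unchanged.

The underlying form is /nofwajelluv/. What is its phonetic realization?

[nofwaːjeːlluːv]

/o/ (between /n/ and /f/): rule 1 targets it, but not before a voiced consonant → unchanged [o].
/f/ — between /o/ and /w/; rule 3 does not apply here → [f].
/a/ (between /w/ and /j/): before a voiced consonant, so rule 1 applies → [aː].
/e/ — between /j/ and /l/, before a voiced consonant — surfaces as [eː] (rule 1).
/u/ (between /l/ and /v/) occurs before a voiced consonant → [uː] by rule 1.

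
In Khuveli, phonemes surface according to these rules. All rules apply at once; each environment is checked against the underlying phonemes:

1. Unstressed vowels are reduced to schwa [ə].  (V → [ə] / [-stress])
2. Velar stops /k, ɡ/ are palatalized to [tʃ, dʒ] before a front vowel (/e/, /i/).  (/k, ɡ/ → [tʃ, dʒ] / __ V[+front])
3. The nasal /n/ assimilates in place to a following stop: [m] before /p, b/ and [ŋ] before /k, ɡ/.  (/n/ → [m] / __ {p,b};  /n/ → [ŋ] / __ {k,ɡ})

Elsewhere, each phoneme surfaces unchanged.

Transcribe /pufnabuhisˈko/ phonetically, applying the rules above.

[pəfnəbəhəsˈko]

/p/ (word-initial) is unaffected → [p].
/u/ (between /p/ and /f/) occurs in an unstressed syllable → [ə] by rule 1.
/f/ (between /u/ and /n/): no rule targets it → [f].
/n/ — between /f/ and /a/; rule 3 does not apply here → [n].
/a/ (between /n/ and /b/): in an unstressed syllable, so rule 1 applies → [ə].
/b/ — not in any rule's target class → [b].
/u/ (between /b/ and /h/): in an unstressed syllable, so rule 1 applies → [ə].
/h/ (between /u/ and /i/): no rule targets it → [h].
/i/ — between /h/ and /s/, in an unstressed syllable — surfaces as [ə] (rule 1).
/s/ (between /i/ and /k/): no rule targets it → [s].
/k/ (between /s/ and /o/): rule 2 targets it, but not before a front vowel → unchanged [k].
/o/ — word-final; rule 1 does not apply here → [o].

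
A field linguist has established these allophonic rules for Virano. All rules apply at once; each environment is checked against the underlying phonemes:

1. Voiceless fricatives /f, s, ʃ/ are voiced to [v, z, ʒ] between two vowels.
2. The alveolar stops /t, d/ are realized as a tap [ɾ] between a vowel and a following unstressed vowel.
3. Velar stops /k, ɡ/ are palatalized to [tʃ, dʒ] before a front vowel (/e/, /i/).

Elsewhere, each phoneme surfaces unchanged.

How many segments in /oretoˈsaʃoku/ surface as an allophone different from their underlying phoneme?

Segments that undergo a rule: /t/ → [ɾ] (rule 2); /s/ → [z] (rule 1); /ʃ/ → [ʒ] (rule 1).
All other segments surface unchanged.

3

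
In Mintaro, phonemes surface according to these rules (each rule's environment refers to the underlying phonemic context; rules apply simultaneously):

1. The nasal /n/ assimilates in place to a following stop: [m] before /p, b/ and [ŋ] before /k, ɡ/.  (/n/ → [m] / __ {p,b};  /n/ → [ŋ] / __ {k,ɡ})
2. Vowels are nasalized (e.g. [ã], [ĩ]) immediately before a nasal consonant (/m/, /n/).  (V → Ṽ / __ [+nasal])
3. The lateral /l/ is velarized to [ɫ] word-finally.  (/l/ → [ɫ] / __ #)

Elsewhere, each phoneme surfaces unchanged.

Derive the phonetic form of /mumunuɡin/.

/m/ stays [m].
/u/ meets the environment for rule 2 (before a nasal consonant) → [ũ].
/m/ — not in any rule's target class → [m].
Rule 2 applies to /u/ (between /m/ and /n/: before a nasal consonant) → [ũ].
/n/ — between /u/ and /u/; rule 1 does not apply here → [n].
/u/ — between /n/ and /ɡ/; rule 2 does not apply here → [u].
/ɡ/ — not in any rule's target class → [ɡ].
/i/ (between /ɡ/ and /n/) occurs before a nasal consonant → [ĩ] by rule 2.
/n/ (word-final) fails the environment for rule 1, so it stays [n].

[mũmũnuɡĩn]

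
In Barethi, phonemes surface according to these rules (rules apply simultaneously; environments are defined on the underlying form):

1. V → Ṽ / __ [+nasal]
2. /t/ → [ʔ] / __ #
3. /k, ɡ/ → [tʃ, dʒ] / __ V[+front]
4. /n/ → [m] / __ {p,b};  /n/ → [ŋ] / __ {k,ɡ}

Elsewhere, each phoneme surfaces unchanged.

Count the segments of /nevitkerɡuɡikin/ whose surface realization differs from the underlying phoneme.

Segments that undergo a rule: /k/ → [tʃ] (rule 3); /ɡ/ → [dʒ] (rule 3); /k/ → [tʃ] (rule 3); /i/ → [ĩ] (rule 1).
All other segments surface unchanged.

4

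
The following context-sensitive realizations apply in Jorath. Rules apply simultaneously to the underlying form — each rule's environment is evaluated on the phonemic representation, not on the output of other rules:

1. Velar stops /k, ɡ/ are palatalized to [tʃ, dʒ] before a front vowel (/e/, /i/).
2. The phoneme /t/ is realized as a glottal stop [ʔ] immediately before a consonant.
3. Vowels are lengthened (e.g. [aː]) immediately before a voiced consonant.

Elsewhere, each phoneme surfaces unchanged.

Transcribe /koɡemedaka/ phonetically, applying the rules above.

[koːdʒeːmeːdaka]

/k/ (word-initial): rule 1 targets it, but not before a front vowel → unchanged [k].
Rule 3 applies to /o/ (between /k/ and /ɡ/: before a voiced consonant) → [oː].
Rule 1 applies to /ɡ/ (between /o/ and /e/: before a front vowel) → [dʒ].
/e/ (between /ɡ/ and /m/) occurs before a voiced consonant → [eː] by rule 3.
/m/ (between /e/ and /e/): no rule targets it → [m].
/e/ — between /m/ and /d/, before a voiced consonant — surfaces as [eː] (rule 3).
/d/ (between /e/ and /a/): no rule targets it → [d].
/a/ (between /d/ and /k/) is in the target of rule 3 but the environment (before a voiced consonant) is not met → [a].
/k/ (between /a/ and /a/) is in the target of rule 1 but the environment (before a front vowel) is not met → [k].
/a/ (word-final) is in the target of rule 3 but the environment (before a voiced consonant) is not met → [a].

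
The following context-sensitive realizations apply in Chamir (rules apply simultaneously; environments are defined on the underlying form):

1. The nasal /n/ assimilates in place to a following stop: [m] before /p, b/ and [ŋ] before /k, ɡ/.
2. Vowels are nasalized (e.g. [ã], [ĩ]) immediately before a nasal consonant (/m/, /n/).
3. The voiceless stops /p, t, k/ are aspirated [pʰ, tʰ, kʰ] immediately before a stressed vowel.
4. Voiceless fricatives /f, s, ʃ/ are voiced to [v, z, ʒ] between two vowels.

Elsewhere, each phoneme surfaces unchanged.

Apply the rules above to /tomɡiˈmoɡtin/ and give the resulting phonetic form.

[tõmɡĩˈmoɡtĩn]

/t/ — word-initial; rule 3 does not apply here → [t].
/o/ (between /t/ and /m/): before a nasal consonant, so rule 2 applies → [õ].
/m/ (between /o/ and /ɡ/) is unaffected → [m].
/ɡ/ stays [ɡ].
/i/ meets the environment for rule 2 (before a nasal consonant) → [ĩ].
/m/ — not in any rule's target class → [m].
/o/ (between /m/ and /ɡ/): rule 2 targets it, but not before a nasal consonant → unchanged [o].
/ɡ/ stays [ɡ].
/t/ (between /ɡ/ and /i/): rule 3 targets it, but not immediately before a stressed vowel → unchanged [t].
/i/ meets the environment for rule 2 (before a nasal consonant) → [ĩ].
/n/ (word-final) fails the environment for rule 1, so it stays [n].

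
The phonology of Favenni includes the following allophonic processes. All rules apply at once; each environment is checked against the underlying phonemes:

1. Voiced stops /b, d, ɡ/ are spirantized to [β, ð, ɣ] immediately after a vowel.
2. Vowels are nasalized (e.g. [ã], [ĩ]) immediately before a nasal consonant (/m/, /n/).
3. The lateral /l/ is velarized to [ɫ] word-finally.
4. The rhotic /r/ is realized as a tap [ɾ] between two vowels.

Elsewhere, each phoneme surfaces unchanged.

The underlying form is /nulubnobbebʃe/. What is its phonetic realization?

[nuluβnoβbeβʃe]

/n/ — not in any rule's target class → [n].
/u/ — between /n/ and /l/; rule 2 does not apply here → [u].
/l/ — between /u/ and /u/; rule 3 does not apply here → [l].
/u/ (between /l/ and /b/) is in the target of rule 2 but the environment (before a nasal consonant) is not met → [u].
/b/ (between /u/ and /n/): immediately after a vowel, so rule 1 applies → [β].
/n/ stays [n].
/o/ — between /n/ and /b/; rule 2 does not apply here → [o].
Rule 1 applies to /b/ (between /o/ and /b/: immediately after a vowel) → [β].
/b/ (between /b/ and /e/): rule 1 targets it, but not immediately after a vowel → unchanged [b].
/e/ — between /b/ and /b/; rule 2 does not apply here → [e].
/b/ — between /e/ and /ʃ/, immediately after a vowel — surfaces as [β] (rule 1).
/ʃ/ (between /b/ and /e/) is unaffected → [ʃ].
/e/ — word-final; rule 2 does not apply here → [e].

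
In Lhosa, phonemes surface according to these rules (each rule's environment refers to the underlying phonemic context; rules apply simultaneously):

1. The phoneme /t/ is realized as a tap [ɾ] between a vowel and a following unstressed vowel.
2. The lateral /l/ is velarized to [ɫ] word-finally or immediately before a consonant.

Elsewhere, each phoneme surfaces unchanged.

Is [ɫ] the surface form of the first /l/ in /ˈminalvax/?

Yes

/l/ (between /a/ and /v/) occurs word-finally or immediately before a consonant → [ɫ] by rule 2.
The actual realization is [ɫ], which matches [ɫ].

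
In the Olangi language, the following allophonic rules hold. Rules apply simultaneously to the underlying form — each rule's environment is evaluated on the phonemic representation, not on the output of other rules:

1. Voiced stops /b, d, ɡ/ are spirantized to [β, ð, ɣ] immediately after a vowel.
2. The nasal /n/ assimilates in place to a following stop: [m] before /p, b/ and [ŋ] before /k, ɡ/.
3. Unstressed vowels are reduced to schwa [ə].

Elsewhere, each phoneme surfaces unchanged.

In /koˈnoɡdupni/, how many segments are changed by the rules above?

4

Segments that undergo a rule: /o/ → [ə] (rule 3); /ɡ/ → [ɣ] (rule 1); /u/ → [ə] (rule 3); /i/ → [ə] (rule 3).
All other segments surface unchanged.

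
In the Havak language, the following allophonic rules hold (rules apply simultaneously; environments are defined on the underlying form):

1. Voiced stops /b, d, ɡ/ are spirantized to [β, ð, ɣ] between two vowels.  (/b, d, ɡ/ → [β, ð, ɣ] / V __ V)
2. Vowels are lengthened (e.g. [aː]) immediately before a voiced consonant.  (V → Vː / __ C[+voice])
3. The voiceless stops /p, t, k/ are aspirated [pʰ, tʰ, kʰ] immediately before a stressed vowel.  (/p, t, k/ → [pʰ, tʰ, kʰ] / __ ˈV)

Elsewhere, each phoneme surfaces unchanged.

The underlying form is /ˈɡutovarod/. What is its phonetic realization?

[ˈɡutoːvaːroːd]

/ɡ/ (word-initial) is in the target of rule 1 but the environment (between two vowels) is not met → [ɡ].
/u/ (between /ɡ/ and /t/) is in the target of rule 2 but the environment (before a voiced consonant) is not met → [u].
/t/ (between /u/ and /o/): rule 3 targets it, but not immediately before a stressed vowel → unchanged [t].
/o/ (between /t/ and /v/): before a voiced consonant, so rule 2 applies → [oː].
/v/ (between /o/ and /a/): no rule targets it → [v].
/a/ — between /v/ and /r/, before a voiced consonant — surfaces as [aː] (rule 2).
/r/ stays [r].
/o/ meets the environment for rule 2 (before a voiced consonant) → [oː].
/d/ — word-final; rule 1 does not apply here → [d].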